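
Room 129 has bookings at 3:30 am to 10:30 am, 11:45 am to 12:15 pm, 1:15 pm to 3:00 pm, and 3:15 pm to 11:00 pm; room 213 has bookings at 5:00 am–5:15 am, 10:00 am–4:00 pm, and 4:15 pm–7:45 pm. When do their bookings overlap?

3:30 am–10:30 am overlaps B on 5:00 am–5:15 am, 10:00 am–10:30 am.
11:45 am–12:15 pm overlaps B on 11:45 am–12:15 pm.
1:15 pm–3:00 pm overlaps B on 1:15 pm–3:00 pm.
3:15 pm–11:00 pm overlaps B on 3:15 pm–4:00 pm, 4:15 pm–7:45 pm.

5:00 am–5:15 am, 10:00 am–10:30 am, 11:45 am–12:15 pm, 1:15 pm–3:00 pm, 3:15 pm–4:00 pm, 4:15 pm–7:45 pm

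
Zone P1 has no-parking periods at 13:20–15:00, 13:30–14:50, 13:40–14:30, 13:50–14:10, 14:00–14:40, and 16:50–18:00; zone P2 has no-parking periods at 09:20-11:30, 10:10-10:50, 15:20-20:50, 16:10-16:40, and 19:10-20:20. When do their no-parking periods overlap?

16:50–18:00

Merge the first list: 13:20–15:00, 16:50–18:00.
Merge the second list: 09:20–11:30, 15:20–20:50.
13:20–15:00 falls entirely outside B.
16:50–18:00 overlaps B on 16:50–18:00.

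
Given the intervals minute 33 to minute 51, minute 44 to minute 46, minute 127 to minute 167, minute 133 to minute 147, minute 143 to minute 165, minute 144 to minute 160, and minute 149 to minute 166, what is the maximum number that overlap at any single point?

4

At minute 144, 4 of the intervals are simultaneously active.
No point has more.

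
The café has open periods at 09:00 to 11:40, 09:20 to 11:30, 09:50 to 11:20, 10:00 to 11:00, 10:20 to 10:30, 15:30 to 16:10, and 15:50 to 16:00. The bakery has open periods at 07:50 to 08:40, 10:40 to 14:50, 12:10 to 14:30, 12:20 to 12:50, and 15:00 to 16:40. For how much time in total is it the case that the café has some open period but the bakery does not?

1 h 40 min

First set merges to 09:00-11:40, 15:30-16:10.
Second set merges to 07:50-08:40, 10:40-14:50, 15:00-16:40.
A \ B = 09:00-10:40.
Total: 1 h 40 min.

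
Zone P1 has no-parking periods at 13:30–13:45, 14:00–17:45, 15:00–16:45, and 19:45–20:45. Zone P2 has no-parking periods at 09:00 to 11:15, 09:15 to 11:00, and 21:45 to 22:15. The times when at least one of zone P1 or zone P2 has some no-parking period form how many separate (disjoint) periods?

5

Merge the first list: 13:30–13:45, 14:00–17:45, 19:45–20:45.
Merge the second list: 09:00–11:15, 21:45–22:15.
A ∪ B = 09:00–11:15, 13:30–13:45, 14:00–17:45, 19:45–20:45, 21:45–22:15.
That is 5 disjoint pieces.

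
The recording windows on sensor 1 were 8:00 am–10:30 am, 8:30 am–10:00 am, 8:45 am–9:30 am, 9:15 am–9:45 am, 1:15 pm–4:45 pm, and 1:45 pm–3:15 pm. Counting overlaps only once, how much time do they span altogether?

Merged: 8:00 am–10:30 am, 1:15 pm–4:45 pm.
Lengths: 2 h 30 min + 3 h 30 min = 6 h.

6 h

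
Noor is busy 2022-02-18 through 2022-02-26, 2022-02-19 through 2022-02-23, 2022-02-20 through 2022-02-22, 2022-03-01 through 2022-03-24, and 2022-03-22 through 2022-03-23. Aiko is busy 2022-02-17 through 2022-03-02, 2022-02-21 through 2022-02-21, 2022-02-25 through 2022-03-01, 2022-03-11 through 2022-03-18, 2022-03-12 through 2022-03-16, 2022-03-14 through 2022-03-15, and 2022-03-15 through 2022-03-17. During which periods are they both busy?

2022-02-18 through 2022-02-26, 2022-03-01 through 2022-03-02, 2022-03-11 through 2022-03-18

A, merged: 2022-02-18 through 2022-02-26, 2022-03-01 through 2022-03-24.
B, merged: 2022-02-17 through 2022-03-02, 2022-03-11 through 2022-03-18.
2022-02-18 through 2022-02-26 ∩ B → 2022-02-18 through 2022-02-26.
2022-03-01 through 2022-03-24 ∩ B → 2022-03-01 through 2022-03-02, 2022-03-11 through 2022-03-18.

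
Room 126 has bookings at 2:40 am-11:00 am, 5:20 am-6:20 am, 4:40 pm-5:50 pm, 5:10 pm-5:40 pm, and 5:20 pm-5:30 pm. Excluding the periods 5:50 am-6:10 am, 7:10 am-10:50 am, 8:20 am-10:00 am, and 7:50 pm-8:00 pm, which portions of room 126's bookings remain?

2:40 am–5:50 am, 6:10 am–7:10 am, 10:50 am–11:00 am, 4:40 pm–5:50 pm

First set merges to 2:40 am–11:00 am, 4:40 pm–5:50 pm.
Second set merges to 5:50 am–6:10 am, 7:10 am–10:50 am, 7:50 pm–8:00 pm.
2:40 am–11:00 am with B removed leaves 2:40 am–5:50 am, 6:10 am–7:10 am, 10:50 am–11:00 am.
4:40 pm–5:50 pm is untouched.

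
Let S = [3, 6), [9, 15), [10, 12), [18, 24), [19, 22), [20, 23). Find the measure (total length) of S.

15

Merged: [3, 6), [9, 15), [18, 24).
Lengths: 3 + 6 + 6 = 15.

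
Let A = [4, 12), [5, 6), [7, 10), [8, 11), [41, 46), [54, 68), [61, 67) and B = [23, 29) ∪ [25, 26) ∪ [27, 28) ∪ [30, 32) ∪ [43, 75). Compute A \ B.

Merge the first list: [4, 12), [41, 46), [54, 68).
Merge the second list: [23, 29), [30, 32), [43, 75).
[4, 12) is untouched.
[41, 46) with B removed leaves [41, 43).
[54, 68) lies entirely inside B → drops out.

[4, 12) ∪ [41, 43)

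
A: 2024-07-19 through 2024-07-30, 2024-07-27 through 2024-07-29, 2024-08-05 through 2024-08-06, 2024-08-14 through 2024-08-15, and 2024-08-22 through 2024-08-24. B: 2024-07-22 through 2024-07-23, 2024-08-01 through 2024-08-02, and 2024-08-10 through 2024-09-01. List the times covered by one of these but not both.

2024-07-19 through 2024-07-21, 2024-07-24 through 2024-07-30, 2024-08-01 through 2024-08-02, 2024-08-05 through 2024-08-06, 2024-08-10 through 2024-08-13, 2024-08-16 through 2024-08-21, 2024-08-25 through 2024-09-01

A, merged: 2024-07-19 through 2024-07-30, 2024-08-05 through 2024-08-06, 2024-08-14 through 2024-08-15, 2024-08-22 through 2024-08-24.
Only in the first: 2024-07-19 through 2024-07-21, 2024-07-24 through 2024-07-30, 2024-08-05 through 2024-08-06.
Only in the second: 2024-08-01 through 2024-08-02, 2024-08-10 through 2024-08-13, 2024-08-16 through 2024-08-21, 2024-08-25 through 2024-09-01.
Together these are the periods covered by exactly one.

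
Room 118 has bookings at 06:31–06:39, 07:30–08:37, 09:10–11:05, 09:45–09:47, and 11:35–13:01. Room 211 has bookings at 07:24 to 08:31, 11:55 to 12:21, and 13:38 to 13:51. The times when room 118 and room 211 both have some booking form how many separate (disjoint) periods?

First set merges to 06:31-06:39, 07:30-08:37, 09:10-11:05, 11:35-13:01.
A ∩ B = 07:30-08:31, 11:55-12:21.
That is 2 disjoint pieces.

2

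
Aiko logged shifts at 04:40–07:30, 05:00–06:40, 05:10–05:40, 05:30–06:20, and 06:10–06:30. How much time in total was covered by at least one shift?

2 h 50 min

Merged: 04:40–07:30.
Length: 2 h 50 min.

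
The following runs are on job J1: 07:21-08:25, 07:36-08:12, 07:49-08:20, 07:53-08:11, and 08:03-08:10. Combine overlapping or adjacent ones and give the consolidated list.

07:36-08:12 overlaps/touches 07:21-08:25 → extend to 07:21-08:25.
07:49-08:20 overlaps/touches 07:21-08:25 → extend to 07:21-08:25.
07:53-08:11 overlaps/touches 07:21-08:25 → extend to 07:21-08:25.
08:03-08:10 overlaps/touches 07:21-08:25 → extend to 07:21-08:25.

07:21-08:25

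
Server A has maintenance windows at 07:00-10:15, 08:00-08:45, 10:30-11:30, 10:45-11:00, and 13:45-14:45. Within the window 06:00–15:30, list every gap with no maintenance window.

06:00–07:00, 10:15–10:30, 11:30–13:45, 14:45–15:30

After merging, the occupied span is 07:00–10:15, 10:30–11:30, 13:45–14:45.
Complement within 06:00–15:30: 06:00–07:00, 10:15–10:30, 11:30–13:45, 14:45–15:30.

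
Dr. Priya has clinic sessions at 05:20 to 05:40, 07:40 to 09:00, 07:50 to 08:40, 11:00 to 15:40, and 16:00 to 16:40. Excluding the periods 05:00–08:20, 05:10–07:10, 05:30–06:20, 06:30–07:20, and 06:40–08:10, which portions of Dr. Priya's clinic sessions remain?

First set merges to 05:20-05:40, 07:40-09:00, 11:00-15:40, 16:00-16:40.
Second set merges to 05:00-08:20.
05:20-05:40 lies entirely inside B → drops out.
07:40-09:00 with B removed leaves 08:20-09:00.
11:00-15:40 is untouched.
16:00-16:40 is untouched.

08:20-09:00, 11:00-15:40, 16:00-16:40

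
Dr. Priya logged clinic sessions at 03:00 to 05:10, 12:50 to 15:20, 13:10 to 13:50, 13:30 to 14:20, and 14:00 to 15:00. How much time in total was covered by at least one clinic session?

Merged: 03:00-05:10, 12:50-15:20.
Lengths: 2 h 10 min + 2 h 30 min = 4 h 40 min.

4 h 40 min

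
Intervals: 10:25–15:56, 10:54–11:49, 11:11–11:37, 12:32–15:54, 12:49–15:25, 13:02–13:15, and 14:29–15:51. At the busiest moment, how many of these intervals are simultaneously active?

Walk the sorted start/end points keeping a running depth.
The depth first hits 4 at 13:02.

4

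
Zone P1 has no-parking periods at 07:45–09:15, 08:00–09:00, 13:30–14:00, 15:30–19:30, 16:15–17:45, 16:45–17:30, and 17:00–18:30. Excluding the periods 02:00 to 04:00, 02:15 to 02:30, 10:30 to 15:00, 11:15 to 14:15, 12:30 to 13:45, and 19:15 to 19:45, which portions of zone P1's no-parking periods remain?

07:45–09:15, 15:30–19:15

Merge the first list: 07:45–09:15, 13:30–14:00, 15:30–19:30.
Merge the second list: 02:00–04:00, 10:30–15:00, 19:15–19:45.
07:45–09:15: nothing removed.
13:30–14:00: entirely removed.
15:30–19:30 \ B = 15:30–19:15.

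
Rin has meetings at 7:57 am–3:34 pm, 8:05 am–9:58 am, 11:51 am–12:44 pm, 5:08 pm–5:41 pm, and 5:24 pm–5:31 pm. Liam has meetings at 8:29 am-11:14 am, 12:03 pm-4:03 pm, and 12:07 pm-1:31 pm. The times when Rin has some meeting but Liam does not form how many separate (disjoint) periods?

First set merges to 7:57 am–3:34 pm, 5:08 pm–5:41 pm.
Second set merges to 8:29 am–11:14 am, 12:03 pm–4:03 pm.
A \ B = 7:57 am–8:29 am, 11:14 am–12:03 pm, 5:08 pm–5:41 pm.
That is 3 disjoint pieces.

3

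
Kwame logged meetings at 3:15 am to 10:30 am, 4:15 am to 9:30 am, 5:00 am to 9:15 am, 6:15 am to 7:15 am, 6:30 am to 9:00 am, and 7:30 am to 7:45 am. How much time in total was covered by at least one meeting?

Merged: 3:15 am-10:30 am.
Length: 7 h 15 min.

7 h 15 min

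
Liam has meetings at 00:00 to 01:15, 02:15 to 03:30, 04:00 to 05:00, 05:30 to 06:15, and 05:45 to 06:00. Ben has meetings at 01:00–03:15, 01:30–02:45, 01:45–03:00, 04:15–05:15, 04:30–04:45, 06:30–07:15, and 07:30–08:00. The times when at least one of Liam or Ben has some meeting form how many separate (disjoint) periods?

Merge the first list: 00:00–01:15, 02:15–03:30, 04:00–05:00, 05:30–06:15.
Merge the second list: 01:00–03:15, 04:15–05:15, 06:30–07:15, 07:30–08:00.
A ∪ B = 00:00–03:30, 04:00–05:15, 05:30–06:15, 06:30–07:15, 07:30–08:00.
That is 5 disjoint pieces.

5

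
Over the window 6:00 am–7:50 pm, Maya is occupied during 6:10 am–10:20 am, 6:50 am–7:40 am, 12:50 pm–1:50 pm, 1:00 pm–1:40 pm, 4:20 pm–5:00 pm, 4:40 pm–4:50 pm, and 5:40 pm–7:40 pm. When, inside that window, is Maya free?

After merging, the occupied span is 6:10 am-10:20 am, 12:50 pm-1:50 pm, 4:20 pm-5:00 pm, 5:40 pm-7:40 pm.
Uncovered inside 6:00 am-7:50 pm: 6:00 am-6:10 am, 10:20 am-12:50 pm, 1:50 pm-4:20 pm, 5:00 pm-5:40 pm, 7:40 pm-7:50 pm.

6:00 am-6:10 am, 10:20 am-12:50 pm, 1:50 pm-4:20 pm, 5:00 pm-5:40 pm, 7:40 pm-7:50 pm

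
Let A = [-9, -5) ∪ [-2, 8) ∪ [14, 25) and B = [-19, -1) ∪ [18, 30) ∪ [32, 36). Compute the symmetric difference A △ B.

A but not B: [-1, 8), [14, 18).
B but not A: [-19, -9), [-5, -2), [25, 30), [32, 36).
Combining gives A △ B.

[-19, -9) ∪ [-5, -2) ∪ [-1, 8) ∪ [14, 18) ∪ [25, 30) ∪ [32, 36)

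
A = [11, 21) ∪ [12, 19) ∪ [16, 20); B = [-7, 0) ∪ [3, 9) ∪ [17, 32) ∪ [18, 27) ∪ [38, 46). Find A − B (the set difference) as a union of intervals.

Merge the first list: [11, 21).
Merge the second list: [-7, 0), [3, 9), [17, 32), [38, 46).
[11, 21) with B removed leaves [11, 17).

[11, 17)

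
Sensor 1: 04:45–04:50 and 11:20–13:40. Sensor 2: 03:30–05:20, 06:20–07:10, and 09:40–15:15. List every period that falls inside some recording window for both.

04:45–04:50, 11:20–13:40

04:45–04:50 meets the second set on 04:45–04:50.
11:20–13:40 meets the second set on 11:20–13:40.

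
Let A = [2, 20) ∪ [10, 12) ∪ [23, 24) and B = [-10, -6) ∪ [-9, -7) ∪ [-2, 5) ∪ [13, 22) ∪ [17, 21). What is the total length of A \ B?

9

Merge the first list: [2, 20), [23, 24).
Merge the second list: [-10, -6), [-2, 5), [13, 22).
A \ B = [5, 13), [23, 24).
Total: 8 + 1 = 9.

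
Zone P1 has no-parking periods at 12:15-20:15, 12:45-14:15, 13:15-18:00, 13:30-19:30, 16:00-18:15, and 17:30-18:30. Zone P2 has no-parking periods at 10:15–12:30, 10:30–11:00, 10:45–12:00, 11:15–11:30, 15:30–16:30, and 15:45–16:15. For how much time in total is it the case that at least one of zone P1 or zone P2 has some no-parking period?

A, merged: 12:15–20:15.
B, merged: 10:15–12:30, 15:30–16:30.
A ∪ B = 10:15–20:15.
Total: 10 h.

10 h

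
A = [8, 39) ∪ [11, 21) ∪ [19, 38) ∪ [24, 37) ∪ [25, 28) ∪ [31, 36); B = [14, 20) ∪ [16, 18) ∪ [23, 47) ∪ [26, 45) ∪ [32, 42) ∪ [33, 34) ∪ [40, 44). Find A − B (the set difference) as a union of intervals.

[8, 14) ∪ [20, 23)

A, merged: [8, 39).
B, merged: [14, 20), [23, 47).
[8, 39) minus B → [8, 14), [20, 23).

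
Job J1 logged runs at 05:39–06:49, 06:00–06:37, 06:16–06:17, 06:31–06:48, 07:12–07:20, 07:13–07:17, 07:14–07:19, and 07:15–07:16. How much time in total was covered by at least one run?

Merged: 05:39–06:49, 07:12–07:20.
Lengths: 1 h 10 min + 8 min = 1 h 18 min.

1 h 18 min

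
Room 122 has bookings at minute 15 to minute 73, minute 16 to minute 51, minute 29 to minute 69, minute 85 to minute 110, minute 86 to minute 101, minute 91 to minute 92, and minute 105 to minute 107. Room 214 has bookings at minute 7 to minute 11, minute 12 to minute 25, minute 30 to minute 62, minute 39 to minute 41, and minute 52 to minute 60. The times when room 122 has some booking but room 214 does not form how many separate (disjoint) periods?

Merge the first list: minute 15 to minute 73, minute 85 to minute 110.
Merge the second list: minute 7 to minute 11, minute 12 to minute 25, minute 30 to minute 62.
A \ B = minute 25 to minute 30, minute 62 to minute 73, minute 85 to minute 110.
That is 3 disjoint pieces.

3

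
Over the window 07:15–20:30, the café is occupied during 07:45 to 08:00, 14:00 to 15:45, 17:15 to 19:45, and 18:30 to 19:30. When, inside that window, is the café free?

After merging, the occupied span is 07:45–08:00, 14:00–15:45, 17:15–19:45.
Uncovered inside 07:15–20:30: 07:15–07:45, 08:00–14:00, 15:45–17:15, 19:45–20:30.

07:15–07:45, 08:00–14:00, 15:45–17:15, 19:45–20:30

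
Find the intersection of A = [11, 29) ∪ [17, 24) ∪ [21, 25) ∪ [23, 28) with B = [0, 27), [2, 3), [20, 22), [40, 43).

A, merged: [11, 29).
B, merged: [0, 27), [40, 43).
[11, 29) meets the second set on [11, 27).

[11, 27)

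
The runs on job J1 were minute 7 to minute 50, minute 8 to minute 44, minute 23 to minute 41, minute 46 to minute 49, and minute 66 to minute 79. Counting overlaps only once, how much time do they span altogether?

Merged: minute 7 to minute 50, minute 66 to minute 79.
Lengths: 43 minutes + 13 minutes = 56 minutes.

56 minutes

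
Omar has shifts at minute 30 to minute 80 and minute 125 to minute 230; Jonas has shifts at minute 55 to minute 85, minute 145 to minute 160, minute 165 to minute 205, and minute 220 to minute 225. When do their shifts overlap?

minute 55 to minute 80, minute 145 to minute 160, minute 165 to minute 205, minute 220 to minute 225

minute 30 to minute 80 ∩ B → minute 55 to minute 80.
minute 125 to minute 230 ∩ B → minute 145 to minute 160, minute 165 to minute 205, minute 220 to minute 225.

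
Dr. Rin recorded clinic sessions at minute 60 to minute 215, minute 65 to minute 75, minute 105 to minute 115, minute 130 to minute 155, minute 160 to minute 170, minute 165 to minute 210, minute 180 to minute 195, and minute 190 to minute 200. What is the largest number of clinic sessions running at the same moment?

4

At minute 190, 4 of the intervals are simultaneously active.
No point has more.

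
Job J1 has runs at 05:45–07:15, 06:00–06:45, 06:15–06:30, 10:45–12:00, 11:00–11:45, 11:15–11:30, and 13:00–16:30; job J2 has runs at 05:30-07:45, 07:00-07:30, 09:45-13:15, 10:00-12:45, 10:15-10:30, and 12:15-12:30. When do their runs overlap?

05:45–07:15, 10:45–12:00, 13:00–13:15

A, merged: 05:45–07:15, 10:45–12:00, 13:00–16:30.
B, merged: 05:30–07:45, 09:45–13:15.
05:45–07:15 overlaps B on 05:45–07:15.
10:45–12:00 overlaps B on 10:45–12:00.
13:00–16:30 overlaps B on 13:00–13:15.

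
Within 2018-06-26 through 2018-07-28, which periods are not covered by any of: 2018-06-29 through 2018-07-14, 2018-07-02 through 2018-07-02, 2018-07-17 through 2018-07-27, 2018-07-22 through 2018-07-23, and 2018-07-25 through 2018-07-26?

2018-06-26 through 2018-06-28, 2018-07-15 through 2018-07-16, 2018-07-28 through 2018-07-28

Covered (merged): 2018-06-29 through 2018-07-14, 2018-07-17 through 2018-07-27.
Complement within 2018-06-26 through 2018-07-28: 2018-06-26 through 2018-06-28, 2018-07-15 through 2018-07-16, 2018-07-28 through 2018-07-28.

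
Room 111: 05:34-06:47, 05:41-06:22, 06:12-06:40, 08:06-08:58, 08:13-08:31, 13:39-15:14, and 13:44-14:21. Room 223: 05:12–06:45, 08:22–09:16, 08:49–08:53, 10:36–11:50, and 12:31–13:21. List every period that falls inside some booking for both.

05:34–06:45, 08:22–08:58

First set merges to 05:34–06:47, 08:06–08:58, 13:39–15:14.
Second set merges to 05:12–06:45, 08:22–09:16, 10:36–11:50, 12:31–13:21.
05:34–06:47 overlaps B on 05:34–06:45.
08:06–08:58 overlaps B on 08:22–08:58.
13:39–15:14 falls entirely outside B.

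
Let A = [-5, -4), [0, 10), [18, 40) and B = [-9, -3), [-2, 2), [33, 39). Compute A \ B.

[-5, -4): fully covered by B → removed.
[0, 10) minus B → [2, 10).
[18, 40) minus B → [18, 33), [39, 40).

[2, 10) ∪ [18, 33) ∪ [39, 40)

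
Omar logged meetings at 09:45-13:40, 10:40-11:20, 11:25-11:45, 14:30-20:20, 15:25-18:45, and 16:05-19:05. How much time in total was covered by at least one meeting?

Merged: 09:45–13:40, 14:30–20:20.
Lengths: 3 h 55 min + 5 h 50 min = 9 h 45 min.

9 h 45 min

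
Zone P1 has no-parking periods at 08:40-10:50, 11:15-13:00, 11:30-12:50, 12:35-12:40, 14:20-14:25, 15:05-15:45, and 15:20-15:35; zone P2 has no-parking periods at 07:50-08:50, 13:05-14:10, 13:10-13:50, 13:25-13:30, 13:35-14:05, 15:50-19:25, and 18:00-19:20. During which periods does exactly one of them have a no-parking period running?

A, merged: 08:40–10:50, 11:15–13:00, 14:20–14:25, 15:05–15:45.
B, merged: 07:50–08:50, 13:05–14:10, 15:50–19:25.
Only in the first: 08:50–10:50, 11:15–13:00, 14:20–14:25, 15:05–15:45.
Only in the second: 07:50–08:40, 13:05–14:10, 15:50–19:25.
Together these are the periods covered by exactly one.

07:50–08:40, 08:50–10:50, 11:15–13:00, 13:05–14:10, 14:20–14:25, 15:05–15:45, 15:50–19:25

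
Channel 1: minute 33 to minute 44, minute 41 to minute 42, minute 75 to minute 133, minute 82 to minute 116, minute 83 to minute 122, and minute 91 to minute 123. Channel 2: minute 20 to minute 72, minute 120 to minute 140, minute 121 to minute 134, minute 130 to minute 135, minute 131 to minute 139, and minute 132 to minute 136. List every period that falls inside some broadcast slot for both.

A, merged: minute 33 to minute 44, minute 75 to minute 133.
B, merged: minute 20 to minute 72, minute 120 to minute 140.
minute 33 to minute 44 ∩ B → minute 33 to minute 44.
minute 75 to minute 133 ∩ B → minute 120 to minute 133.

minute 33 to minute 44, minute 120 to minute 133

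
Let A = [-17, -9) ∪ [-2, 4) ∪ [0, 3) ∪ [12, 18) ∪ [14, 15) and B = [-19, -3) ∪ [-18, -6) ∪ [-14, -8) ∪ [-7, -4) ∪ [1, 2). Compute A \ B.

[-2, 1) ∪ [2, 4) ∪ [12, 18)

Merge the first list: [-17, -9), [-2, 4), [12, 18).
Merge the second list: [-19, -3), [1, 2).
[-17, -9): fully covered by B → removed.
[-2, 4) minus B → [-2, 1), [2, 4).
[12, 18): no B overlap → unchanged.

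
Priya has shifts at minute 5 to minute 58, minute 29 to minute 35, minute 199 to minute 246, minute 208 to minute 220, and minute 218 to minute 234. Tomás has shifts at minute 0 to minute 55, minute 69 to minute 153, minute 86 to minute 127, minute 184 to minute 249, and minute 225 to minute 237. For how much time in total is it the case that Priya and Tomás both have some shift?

Merge the first list: minute 5 to minute 58, minute 199 to minute 246.
Merge the second list: minute 0 to minute 55, minute 69 to minute 153, minute 184 to minute 249.
A ∩ B = minute 5 to minute 55, minute 199 to minute 246.
Total: 50 minutes + 47 minutes = 97 minutes.

97 minutes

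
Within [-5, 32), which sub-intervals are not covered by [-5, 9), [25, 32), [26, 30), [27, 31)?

[9, 25)

The merged coverage is [-5, 9), [25, 32).
Complement within [-5, 32): [9, 25).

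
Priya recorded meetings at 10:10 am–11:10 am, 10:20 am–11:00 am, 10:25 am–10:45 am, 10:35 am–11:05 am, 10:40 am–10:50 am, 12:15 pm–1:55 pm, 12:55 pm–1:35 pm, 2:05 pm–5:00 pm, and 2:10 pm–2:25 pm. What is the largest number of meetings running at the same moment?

Sweep endpoints in order; track running count of active intervals.
Peak of 5 reached at 10:40 am.

5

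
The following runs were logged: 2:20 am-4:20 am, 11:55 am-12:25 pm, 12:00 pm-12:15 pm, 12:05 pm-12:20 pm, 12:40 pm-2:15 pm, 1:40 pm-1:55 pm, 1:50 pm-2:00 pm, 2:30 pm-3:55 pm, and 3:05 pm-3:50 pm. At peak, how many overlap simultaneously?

3

At 12:05 pm, 3 of the intervals are simultaneously active.
No point has more.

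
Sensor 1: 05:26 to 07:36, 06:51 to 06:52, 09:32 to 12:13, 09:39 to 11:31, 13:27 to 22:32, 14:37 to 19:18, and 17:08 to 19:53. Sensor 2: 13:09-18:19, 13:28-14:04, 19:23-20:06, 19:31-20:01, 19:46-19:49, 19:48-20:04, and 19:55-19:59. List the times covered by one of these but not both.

A, merged: 05:26–07:36, 09:32–12:13, 13:27–22:32.
B, merged: 13:09–18:19, 19:23–20:06.
A \ B = 05:26–07:36, 09:32–12:13, 18:19–19:23, 20:06–22:32.
B \ A = 13:09–13:27.
Union of the two gives the symmetric difference.

05:26–07:36, 09:32–12:13, 13:09–13:27, 18:19–19:23, 20:06–22:32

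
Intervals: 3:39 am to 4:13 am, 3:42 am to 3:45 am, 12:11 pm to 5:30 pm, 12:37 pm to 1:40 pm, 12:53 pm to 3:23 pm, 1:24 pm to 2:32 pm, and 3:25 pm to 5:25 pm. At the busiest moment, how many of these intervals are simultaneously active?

Walk the sorted start/end points keeping a running depth.
The depth first hits 4 at 1:24 pm.

4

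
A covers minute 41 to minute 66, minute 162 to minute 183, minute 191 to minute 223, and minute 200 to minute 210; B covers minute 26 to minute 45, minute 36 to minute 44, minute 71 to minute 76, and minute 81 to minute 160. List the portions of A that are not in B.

First set merges to minute 41 to minute 66, minute 162 to minute 183, minute 191 to minute 223.
Second set merges to minute 26 to minute 45, minute 71 to minute 76, minute 81 to minute 160.
minute 41 to minute 66 \ B = minute 45 to minute 66.
minute 162 to minute 183: nothing removed.
minute 191 to minute 223: nothing removed.

minute 45 to minute 66, minute 162 to minute 183, minute 191 to minute 223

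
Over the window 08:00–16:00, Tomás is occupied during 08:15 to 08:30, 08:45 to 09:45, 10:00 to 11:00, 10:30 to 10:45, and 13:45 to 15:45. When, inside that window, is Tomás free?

After merging, the occupied span is 08:15–08:30, 08:45–09:45, 10:00–11:00, 13:45–15:45.
Complement within 08:00–16:00: 08:00–08:15, 08:30–08:45, 09:45–10:00, 11:00–13:45, 15:45–16:00.

08:00–08:15, 08:30–08:45, 09:45–10:00, 11:00–13:45, 15:45–16:00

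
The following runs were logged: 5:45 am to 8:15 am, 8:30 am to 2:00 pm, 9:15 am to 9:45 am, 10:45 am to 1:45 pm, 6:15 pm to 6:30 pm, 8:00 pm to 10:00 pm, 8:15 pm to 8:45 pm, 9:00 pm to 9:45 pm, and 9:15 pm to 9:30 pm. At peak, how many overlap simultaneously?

Walk the sorted start/end points keeping a running depth.
The depth first hits 3 at 9:15 pm.

3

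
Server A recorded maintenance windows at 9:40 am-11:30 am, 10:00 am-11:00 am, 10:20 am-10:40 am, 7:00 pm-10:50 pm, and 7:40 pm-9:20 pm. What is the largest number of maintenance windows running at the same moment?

Walk the sorted start/end points keeping a running depth.
The depth first hits 3 at 10:20 am.

3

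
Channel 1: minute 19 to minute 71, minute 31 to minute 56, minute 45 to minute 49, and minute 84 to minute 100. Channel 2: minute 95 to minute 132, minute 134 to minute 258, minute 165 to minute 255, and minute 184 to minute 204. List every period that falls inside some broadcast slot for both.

Merge the first list: minute 19 to minute 71, minute 84 to minute 100.
Merge the second list: minute 95 to minute 132, minute 134 to minute 258.
minute 19 to minute 71 falls entirely outside B.
minute 84 to minute 100 overlaps B on minute 95 to minute 100.

minute 95 to minute 100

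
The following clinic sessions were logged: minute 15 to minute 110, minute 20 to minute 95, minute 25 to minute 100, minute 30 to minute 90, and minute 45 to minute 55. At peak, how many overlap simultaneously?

5

At minute 45, 5 of the intervals are simultaneously active.
No point has more.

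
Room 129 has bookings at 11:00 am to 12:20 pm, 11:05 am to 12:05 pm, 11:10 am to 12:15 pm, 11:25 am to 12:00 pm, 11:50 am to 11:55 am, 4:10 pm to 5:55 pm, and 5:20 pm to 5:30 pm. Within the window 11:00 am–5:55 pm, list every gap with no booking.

After merging, the occupied span is 11:00 am–12:20 pm, 4:10 pm–5:55 pm.
Complement within 11:00 am–5:55 pm: 12:20 pm–4:10 pm.

12:20 pm–4:10 pm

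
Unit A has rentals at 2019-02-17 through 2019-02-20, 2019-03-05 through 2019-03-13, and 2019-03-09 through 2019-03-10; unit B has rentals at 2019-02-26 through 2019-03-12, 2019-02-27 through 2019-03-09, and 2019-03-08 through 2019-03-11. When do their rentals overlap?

2019-03-05 through 2019-03-12

First set merges to 2019-02-17 through 2019-02-20, 2019-03-05 through 2019-03-13.
Second set merges to 2019-02-26 through 2019-03-12.
2019-02-17 through 2019-02-20 meets no B interval.
2019-03-05 through 2019-03-13 ∩ B → 2019-03-05 through 2019-03-12.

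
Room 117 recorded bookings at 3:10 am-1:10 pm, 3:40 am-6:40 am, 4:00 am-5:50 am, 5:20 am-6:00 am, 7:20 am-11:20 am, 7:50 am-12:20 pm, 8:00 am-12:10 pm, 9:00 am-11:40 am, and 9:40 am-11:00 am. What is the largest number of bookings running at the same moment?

6

At 9:40 am, 6 of the intervals are simultaneously active.
No point has more.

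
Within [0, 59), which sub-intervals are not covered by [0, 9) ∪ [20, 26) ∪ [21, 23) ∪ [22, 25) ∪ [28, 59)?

[9, 20) ∪ [26, 28)

The merged coverage is [0, 9), [20, 26), [28, 59).
Gaps within [0, 59): [9, 20), [26, 28).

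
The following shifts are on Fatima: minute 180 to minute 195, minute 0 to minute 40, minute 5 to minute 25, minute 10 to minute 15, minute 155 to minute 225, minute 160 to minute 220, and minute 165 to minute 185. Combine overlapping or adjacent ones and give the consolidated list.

minute 0 to minute 40, minute 155 to minute 225

Sort by start: minute 0 to minute 40, minute 5 to minute 25, minute 10 to minute 15, minute 155 to minute 225, minute 160 to minute 220, minute 165 to minute 185, minute 180 to minute 195.
minute 5 to minute 25 overlaps/touches minute 0 to minute 40 → extend to minute 0 to minute 40.
minute 10 to minute 15 overlaps/touches minute 0 to minute 40 → extend to minute 0 to minute 40.
minute 155 to minute 225 is disjoint → start new block.
minute 160 to minute 220 overlaps/touches minute 155 to minute 225 → extend to minute 155 to minute 225.
minute 165 to minute 185 overlaps/touches minute 155 to minute 225 → extend to minute 155 to minute 225.
minute 180 to minute 195 overlaps/touches minute 155 to minute 225 → extend to minute 155 to minute 225.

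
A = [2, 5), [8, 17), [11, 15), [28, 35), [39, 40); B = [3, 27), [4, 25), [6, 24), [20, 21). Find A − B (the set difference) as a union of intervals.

[2, 3) ∪ [28, 35) ∪ [39, 40)

A, merged: [2, 5), [8, 17), [28, 35), [39, 40).
B, merged: [3, 27).
[2, 5) with B removed leaves [2, 3).
[8, 17) lies entirely inside B → drops out.
[28, 35) is untouched.
[39, 40) is untouched.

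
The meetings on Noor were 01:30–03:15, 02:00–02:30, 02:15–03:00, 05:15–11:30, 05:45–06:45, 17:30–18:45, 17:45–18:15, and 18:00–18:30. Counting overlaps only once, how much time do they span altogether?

Merged: 01:30–03:15, 05:15–11:30, 17:30–18:45.
Lengths: 1 h 45 min + 6 h 15 min + 1 h 15 min = 9 h 15 min.

9 h 15 min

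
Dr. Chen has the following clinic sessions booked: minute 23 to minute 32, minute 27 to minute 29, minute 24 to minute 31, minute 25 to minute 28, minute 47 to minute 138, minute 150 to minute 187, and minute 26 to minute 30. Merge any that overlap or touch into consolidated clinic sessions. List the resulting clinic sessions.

Sort by start: minute 23 to minute 32, minute 24 to minute 31, minute 25 to minute 28, minute 26 to minute 30, minute 27 to minute 29, minute 47 to minute 138, minute 150 to minute 187.
minute 24 to minute 31 overlaps/touches minute 23 to minute 32 → extend to minute 23 to minute 32.
minute 25 to minute 28 overlaps/touches minute 23 to minute 32 → extend to minute 23 to minute 32.
minute 26 to minute 30 overlaps/touches minute 23 to minute 32 → extend to minute 23 to minute 32.
minute 27 to minute 29 overlaps/touches minute 23 to minute 32 → extend to minute 23 to minute 32.
minute 47 to minute 138 is disjoint → start new block.
minute 150 to minute 187 is disjoint → start new block.

minute 23 to minute 32, minute 47 to minute 138, minute 150 to minute 187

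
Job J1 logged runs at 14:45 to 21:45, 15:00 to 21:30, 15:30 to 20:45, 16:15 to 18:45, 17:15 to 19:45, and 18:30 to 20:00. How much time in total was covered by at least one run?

Merged: 14:45-21:45.
Length: 7 h.

7 h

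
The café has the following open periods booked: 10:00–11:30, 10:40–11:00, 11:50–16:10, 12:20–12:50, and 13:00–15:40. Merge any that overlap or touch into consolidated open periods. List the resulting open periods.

10:40–11:00 overlaps/touches 10:00–11:30 → extend to 10:00–11:30.
11:50–16:10 is disjoint → start new block.
12:20–12:50 overlaps/touches 11:50–16:10 → extend to 11:50–16:10.
13:00–15:40 overlaps/touches 11:50–16:10 → extend to 11:50–16:10.

10:00–11:30, 11:50–16:10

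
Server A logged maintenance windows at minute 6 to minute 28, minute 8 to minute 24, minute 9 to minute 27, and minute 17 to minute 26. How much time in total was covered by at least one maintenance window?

Merged: minute 6 to minute 28.
Length: 22 minutes.

22 minutes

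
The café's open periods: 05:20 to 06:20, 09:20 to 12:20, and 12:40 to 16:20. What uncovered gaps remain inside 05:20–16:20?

06:20-09:20, 12:20-12:40

The merged coverage is 05:20-06:20, 09:20-12:20, 12:40-16:20.
Uncovered inside 05:20-16:20: 06:20-09:20, 12:20-12:40.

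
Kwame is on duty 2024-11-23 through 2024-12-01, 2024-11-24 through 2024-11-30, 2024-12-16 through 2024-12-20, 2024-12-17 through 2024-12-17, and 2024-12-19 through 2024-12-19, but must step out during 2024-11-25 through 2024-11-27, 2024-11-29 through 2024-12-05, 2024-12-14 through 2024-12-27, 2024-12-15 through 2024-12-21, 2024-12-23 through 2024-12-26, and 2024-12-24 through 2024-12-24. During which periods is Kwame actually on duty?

2024-11-23 through 2024-11-24, 2024-11-28 through 2024-11-28

Merge the first list: 2024-11-23 through 2024-12-01, 2024-12-16 through 2024-12-20.
Merge the second list: 2024-11-25 through 2024-11-27, 2024-11-29 through 2024-12-05, 2024-12-14 through 2024-12-27.
2024-11-23 through 2024-12-01 with B removed leaves 2024-11-23 through 2024-11-24, 2024-11-28 through 2024-11-28.
2024-12-16 through 2024-12-20 lies entirely inside B → drops out.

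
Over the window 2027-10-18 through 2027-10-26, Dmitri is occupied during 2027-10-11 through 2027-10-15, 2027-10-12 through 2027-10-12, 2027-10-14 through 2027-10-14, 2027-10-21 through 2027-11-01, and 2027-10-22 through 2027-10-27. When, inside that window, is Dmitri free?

After merging, the occupied span is 2027-10-11 through 2027-10-15, 2027-10-21 through 2027-11-01.
Gaps within 2027-10-18 through 2027-10-26: 2027-10-18 through 2027-10-20.

2027-10-18 through 2027-10-20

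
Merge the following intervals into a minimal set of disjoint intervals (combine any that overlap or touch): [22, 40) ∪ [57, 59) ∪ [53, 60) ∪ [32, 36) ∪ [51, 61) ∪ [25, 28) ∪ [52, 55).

Sort by start: [22, 40), [25, 28), [32, 36), [51, 61), [52, 55), [53, 60), [57, 59).
[25, 28) overlaps/touches [22, 40) → extend to [22, 40).
[32, 36) overlaps/touches [22, 40) → extend to [22, 40).
[51, 61) is disjoint → start new block.
[52, 55) overlaps/touches [51, 61) → extend to [51, 61).
[53, 60) overlaps/touches [51, 61) → extend to [51, 61).
[57, 59) overlaps/touches [51, 61) → extend to [51, 61).

[22, 40) ∪ [51, 61)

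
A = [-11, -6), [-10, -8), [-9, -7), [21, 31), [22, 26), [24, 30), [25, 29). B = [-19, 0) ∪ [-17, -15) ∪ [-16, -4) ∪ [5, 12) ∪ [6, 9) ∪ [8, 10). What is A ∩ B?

A, merged: [-11, -6), [21, 31).
B, merged: [-19, 0), [5, 12).
[-11, -6) meets the second set on [-11, -6).
[21, 31): no overlap with the second set.

[-11, -6)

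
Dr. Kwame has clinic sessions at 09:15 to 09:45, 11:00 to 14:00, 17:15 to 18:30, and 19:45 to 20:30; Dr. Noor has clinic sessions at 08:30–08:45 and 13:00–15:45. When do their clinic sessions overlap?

09:15–09:45 meets no B interval.
11:00–14:00 ∩ B → 13:00–14:00.
17:15–18:30 meets no B interval.
19:45–20:30 meets no B interval.

13:00–14:00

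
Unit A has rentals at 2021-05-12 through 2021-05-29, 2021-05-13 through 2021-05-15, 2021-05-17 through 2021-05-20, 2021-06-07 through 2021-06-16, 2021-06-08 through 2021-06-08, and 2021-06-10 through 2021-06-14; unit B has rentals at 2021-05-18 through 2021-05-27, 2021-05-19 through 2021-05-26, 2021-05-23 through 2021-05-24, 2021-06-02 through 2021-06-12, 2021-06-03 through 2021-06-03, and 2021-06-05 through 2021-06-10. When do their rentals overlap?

2021-05-18 through 2021-05-27, 2021-06-07 through 2021-06-12

Merge the first list: 2021-05-12 through 2021-05-29, 2021-06-07 through 2021-06-16.
Merge the second list: 2021-05-18 through 2021-05-27, 2021-06-02 through 2021-06-12.
2021-05-12 through 2021-05-29 overlaps B on 2021-05-18 through 2021-05-27.
2021-06-07 through 2021-06-16 overlaps B on 2021-06-07 through 2021-06-12.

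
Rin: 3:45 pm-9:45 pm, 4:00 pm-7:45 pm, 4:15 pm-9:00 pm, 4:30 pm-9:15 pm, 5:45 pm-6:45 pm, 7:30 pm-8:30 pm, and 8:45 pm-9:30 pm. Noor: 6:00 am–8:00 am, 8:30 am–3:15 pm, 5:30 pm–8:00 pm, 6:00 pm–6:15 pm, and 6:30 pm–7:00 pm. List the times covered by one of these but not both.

A, merged: 3:45 pm–9:45 pm.
B, merged: 6:00 am–8:00 am, 8:30 am–3:15 pm, 5:30 pm–8:00 pm.
A \ B = 3:45 pm–5:30 pm, 8:00 pm–9:45 pm.
B \ A = 6:00 am–8:00 am, 8:30 am–3:15 pm.
Union of the two gives the symmetric difference.

6:00 am–8:00 am, 8:30 am–3:15 pm, 3:45 pm–5:30 pm, 8:00 pm–9:45 pm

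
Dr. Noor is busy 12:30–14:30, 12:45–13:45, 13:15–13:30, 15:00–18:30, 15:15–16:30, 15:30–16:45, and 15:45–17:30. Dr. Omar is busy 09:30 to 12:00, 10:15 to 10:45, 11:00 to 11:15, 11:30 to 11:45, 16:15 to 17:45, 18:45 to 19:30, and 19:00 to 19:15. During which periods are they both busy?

16:15–17:45

A, merged: 12:30–14:30, 15:00–18:30.
B, merged: 09:30–12:00, 16:15–17:45, 18:45–19:30.
12:30–14:30 falls entirely outside B.
15:00–18:30 overlaps B on 16:15–17:45.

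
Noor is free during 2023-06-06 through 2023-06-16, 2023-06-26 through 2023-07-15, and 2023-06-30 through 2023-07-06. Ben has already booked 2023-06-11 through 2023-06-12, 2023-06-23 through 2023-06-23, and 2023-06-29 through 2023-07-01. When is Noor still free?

2023-06-06 through 2023-06-10, 2023-06-13 through 2023-06-16, 2023-06-26 through 2023-06-28, 2023-07-02 through 2023-07-15

A, merged: 2023-06-06 through 2023-06-16, 2023-06-26 through 2023-07-15.
2023-06-06 through 2023-06-16 with B removed leaves 2023-06-06 through 2023-06-10, 2023-06-13 through 2023-06-16.
2023-06-26 through 2023-07-15 with B removed leaves 2023-06-26 through 2023-06-28, 2023-07-02 through 2023-07-15.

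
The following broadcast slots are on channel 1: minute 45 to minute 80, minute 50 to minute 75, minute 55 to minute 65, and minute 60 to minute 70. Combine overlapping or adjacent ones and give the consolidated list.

minute 45 to minute 80

minute 50 to minute 75 overlaps/touches minute 45 to minute 80 → extend to minute 45 to minute 80.
minute 55 to minute 65 overlaps/touches minute 45 to minute 80 → extend to minute 45 to minute 80.
minute 60 to minute 70 overlaps/touches minute 45 to minute 80 → extend to minute 45 to minute 80.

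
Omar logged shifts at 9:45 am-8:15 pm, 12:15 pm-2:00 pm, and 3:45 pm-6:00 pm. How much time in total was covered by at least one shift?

10 h 30 min

Merged: 9:45 am-8:15 pm.
Length: 10 h 30 min.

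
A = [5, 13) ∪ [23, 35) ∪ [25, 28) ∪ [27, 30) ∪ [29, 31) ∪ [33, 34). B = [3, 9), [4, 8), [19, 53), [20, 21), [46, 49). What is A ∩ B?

First set merges to [5, 13), [23, 35).
Second set merges to [3, 9), [19, 53).
[5, 13) overlaps B on [5, 9).
[23, 35) overlaps B on [23, 35).

[5, 9) ∪ [23, 35)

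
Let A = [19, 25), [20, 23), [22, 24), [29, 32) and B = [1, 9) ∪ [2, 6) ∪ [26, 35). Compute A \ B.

[19, 25)

A, merged: [19, 25), [29, 32).
B, merged: [1, 9), [26, 35).
[19, 25): no B overlap → unchanged.
[29, 32): fully covered by B → removed.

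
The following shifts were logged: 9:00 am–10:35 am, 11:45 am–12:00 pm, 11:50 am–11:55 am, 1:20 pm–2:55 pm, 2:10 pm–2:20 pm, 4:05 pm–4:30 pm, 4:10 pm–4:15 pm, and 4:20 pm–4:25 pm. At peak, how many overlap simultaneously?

At 11:50 am, 2 of the intervals are simultaneously active.
No point has more.

2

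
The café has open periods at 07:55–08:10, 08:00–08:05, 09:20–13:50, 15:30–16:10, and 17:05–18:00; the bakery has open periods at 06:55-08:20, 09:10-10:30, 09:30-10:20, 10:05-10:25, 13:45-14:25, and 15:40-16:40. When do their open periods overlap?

07:55–08:10, 09:20–10:30, 13:45–13:50, 15:40–16:10

Merge the first list: 07:55–08:10, 09:20–13:50, 15:30–16:10, 17:05–18:00.
Merge the second list: 06:55–08:20, 09:10–10:30, 13:45–14:25, 15:40–16:40.
07:55–08:10 meets the second set on 07:55–08:10.
09:20–13:50 meets the second set on 09:20–10:30, 13:45–13:50.
15:30–16:10 meets the second set on 15:40–16:10.
17:05–18:00: no overlap with the second set.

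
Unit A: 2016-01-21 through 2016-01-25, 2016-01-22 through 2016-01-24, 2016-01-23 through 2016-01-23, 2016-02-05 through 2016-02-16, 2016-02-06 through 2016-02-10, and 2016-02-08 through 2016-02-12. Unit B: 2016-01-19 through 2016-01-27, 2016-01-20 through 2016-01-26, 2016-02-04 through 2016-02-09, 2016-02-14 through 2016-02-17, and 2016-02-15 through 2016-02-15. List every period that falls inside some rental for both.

Merge the first list: 2016-01-21 through 2016-01-25, 2016-02-05 through 2016-02-16.
Merge the second list: 2016-01-19 through 2016-01-27, 2016-02-04 through 2016-02-09, 2016-02-14 through 2016-02-17.
2016-01-21 through 2016-01-25 meets the second set on 2016-01-21 through 2016-01-25.
2016-02-05 through 2016-02-16 meets the second set on 2016-02-05 through 2016-02-09, 2016-02-14 through 2016-02-16.

2016-01-21 through 2016-01-25, 2016-02-05 through 2016-02-09, 2016-02-14 through 2016-02-16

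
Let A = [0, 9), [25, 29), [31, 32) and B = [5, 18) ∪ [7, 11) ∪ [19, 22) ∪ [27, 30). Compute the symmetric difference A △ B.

Merge the second list: [5, 18), [19, 22), [27, 30).
A but not B: [0, 5), [25, 27), [31, 32).
B but not A: [9, 18), [19, 22), [29, 30).
Combining gives A △ B.

[0, 5) ∪ [9, 18) ∪ [19, 22) ∪ [25, 27) ∪ [29, 30) ∪ [31, 32)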